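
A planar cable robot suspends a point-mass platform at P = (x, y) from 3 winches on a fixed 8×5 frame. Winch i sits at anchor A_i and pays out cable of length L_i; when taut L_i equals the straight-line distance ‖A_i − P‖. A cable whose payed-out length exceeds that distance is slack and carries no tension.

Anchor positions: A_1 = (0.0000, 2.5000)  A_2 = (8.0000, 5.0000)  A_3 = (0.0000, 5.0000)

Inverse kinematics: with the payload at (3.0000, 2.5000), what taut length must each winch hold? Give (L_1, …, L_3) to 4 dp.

cable 1: Δx=-3.0000, Δy=0.0000; L_1 = √(Δx²+Δy²) = 3.0000
cable 2: Δx=5.0000, Δy=2.5000; L_2 = √(Δx²+Δy²) = 5.5902
cable 3: Δx=-3.0000, Δy=2.5000; L_3 = √(Δx²+Δy²) = 3.9051

(3.0000, 5.5902, 3.9051)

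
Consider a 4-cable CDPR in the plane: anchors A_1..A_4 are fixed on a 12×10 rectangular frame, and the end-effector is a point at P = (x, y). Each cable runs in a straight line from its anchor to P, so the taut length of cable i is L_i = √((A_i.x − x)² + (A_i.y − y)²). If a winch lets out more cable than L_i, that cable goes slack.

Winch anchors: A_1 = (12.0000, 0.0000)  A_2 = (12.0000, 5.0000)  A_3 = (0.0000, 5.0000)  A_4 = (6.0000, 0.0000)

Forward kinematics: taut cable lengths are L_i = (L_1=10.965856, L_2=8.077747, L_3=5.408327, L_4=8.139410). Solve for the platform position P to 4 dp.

(4.5000, 8.0000)

expand ‖A_i−P‖²=L_i² and subtract eq 1 (c_i ≔ ‖A_i‖²−L_i²)
c_1 = 144.0000+0.0000−120.2500 = 23.7500
eq1−eq2 → [0.0000  -10.0000]·P = -80.0000
eq1−eq3 → [24.0000  -10.0000]·P = 28.0000
eq1−eq4 → [12.0000  0.0000]·P = 54.0000
2×2 solve → P = (4.5000, 8.0000)
check cable 4: ‖A_4−P‖² = 66.2500 ≈ L_4² = 66.2500 ✓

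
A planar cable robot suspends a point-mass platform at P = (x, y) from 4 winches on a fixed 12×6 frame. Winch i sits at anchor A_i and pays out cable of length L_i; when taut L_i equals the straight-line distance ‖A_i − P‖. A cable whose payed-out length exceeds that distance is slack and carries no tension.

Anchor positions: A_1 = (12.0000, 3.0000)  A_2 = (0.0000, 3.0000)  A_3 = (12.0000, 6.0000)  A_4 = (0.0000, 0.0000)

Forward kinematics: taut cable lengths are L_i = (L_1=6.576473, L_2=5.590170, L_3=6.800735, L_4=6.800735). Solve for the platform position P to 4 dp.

(5.5000, 4.0000)

circle eqns → linear via eq_j − eq_1; set q_j = A_j·A_j − L_j²
q_1 = 144.0000+9.0000−43.2500 = 109.7500
24.0000·x + 0.0000·y = q_1−q_2 = 132.0000
0.0000·x − 6.0000·y = q_1−q_3 = -24.0000
24.0000·x + 6.0000·y = q_1−q_4 = 156.0000
solve first two rows → x=5.5000, y=4.0000
check cable 4: ‖A_4−P‖² = 46.2500 ≈ L_4² = 46.2500 ✓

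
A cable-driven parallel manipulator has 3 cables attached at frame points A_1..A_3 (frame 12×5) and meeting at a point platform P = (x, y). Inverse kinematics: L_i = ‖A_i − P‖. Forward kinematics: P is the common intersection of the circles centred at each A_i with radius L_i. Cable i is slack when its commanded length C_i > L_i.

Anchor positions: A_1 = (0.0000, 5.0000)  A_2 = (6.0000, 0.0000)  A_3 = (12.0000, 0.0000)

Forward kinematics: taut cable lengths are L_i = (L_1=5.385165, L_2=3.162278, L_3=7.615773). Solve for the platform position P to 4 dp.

expand ‖A_i−P‖²=L_i² and subtract eq 1 (k_i ≔ ‖A_i‖²−L_i²)
k_1 = 0.0000+25.0000−29.0000 = -4.0000
eq1−eq2 → [-12.0000  10.0000]·P = -30.0000
eq1−eq3 → [-24.0000  10.0000]·P = -90.0000
2×2 solve → P = (5.0000, 3.0000)

(5.0000, 3.0000)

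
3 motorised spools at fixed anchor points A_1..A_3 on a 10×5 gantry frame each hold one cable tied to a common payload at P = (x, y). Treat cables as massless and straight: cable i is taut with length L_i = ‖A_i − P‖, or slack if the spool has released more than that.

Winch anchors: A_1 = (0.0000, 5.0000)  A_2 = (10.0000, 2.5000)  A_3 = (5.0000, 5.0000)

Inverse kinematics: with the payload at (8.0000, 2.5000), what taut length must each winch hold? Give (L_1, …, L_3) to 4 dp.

cable 1: Δx=-8.0000, Δy=2.5000; L_1 = √(Δx²+Δy²) = 8.3815
cable 2: Δx=2.0000, Δy=0.0000; L_2 = √(Δx²+Δy²) = 2.0000
cable 3: Δx=-3.0000, Δy=2.5000; L_3 = √(Δx²+Δy²) = 3.9051

(8.3815, 2.0000, 3.9051)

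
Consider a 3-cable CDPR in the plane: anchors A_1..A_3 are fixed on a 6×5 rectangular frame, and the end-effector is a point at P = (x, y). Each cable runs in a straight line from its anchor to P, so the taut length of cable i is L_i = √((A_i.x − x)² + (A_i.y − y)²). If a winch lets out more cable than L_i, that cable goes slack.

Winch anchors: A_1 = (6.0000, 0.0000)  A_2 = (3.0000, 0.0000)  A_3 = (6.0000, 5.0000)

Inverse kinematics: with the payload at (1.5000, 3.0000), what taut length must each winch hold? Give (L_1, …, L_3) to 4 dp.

(5.4083, 3.3541, 4.9244)

L_1 = √((6.0000−1.5000)² + (0.0000−3.0000)²) = 5.4083
L_2 = √((3.0000−1.5000)² + (0.0000−3.0000)²) = 3.3541
L_3 = √((6.0000−1.5000)² + (5.0000−3.0000)²) = 4.9244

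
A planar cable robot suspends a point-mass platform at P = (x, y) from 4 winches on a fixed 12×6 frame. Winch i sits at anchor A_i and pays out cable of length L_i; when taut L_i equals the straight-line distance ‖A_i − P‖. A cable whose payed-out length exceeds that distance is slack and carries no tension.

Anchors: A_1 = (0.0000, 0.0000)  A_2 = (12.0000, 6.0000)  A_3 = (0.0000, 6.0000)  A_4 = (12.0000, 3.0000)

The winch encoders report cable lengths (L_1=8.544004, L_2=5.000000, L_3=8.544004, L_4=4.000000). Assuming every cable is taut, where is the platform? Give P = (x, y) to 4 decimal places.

(8.0000, 3.0000)

each cable: (A_i−P)·(A_i−P) = L_i²; let c_i = ‖A_i‖²−L_i²
c_1 = 0.0000+0.0000−73.0000 = -73.0000
row 1: -24.0000x − 12.0000y = -228.0000  (c_2=155.0000)
row 2: 0.0000x − 12.0000y = -36.0000  (c_3=-37.0000)
row 3: -24.0000x − 6.0000y = -210.0000  (c_4=137.0000)
Cramer on rows 1–2 → x = 8.0000, y = 3.0000
check cable 4: ‖A_4−P‖² = 16.0000 ≈ L_4² = 16.0000 ✓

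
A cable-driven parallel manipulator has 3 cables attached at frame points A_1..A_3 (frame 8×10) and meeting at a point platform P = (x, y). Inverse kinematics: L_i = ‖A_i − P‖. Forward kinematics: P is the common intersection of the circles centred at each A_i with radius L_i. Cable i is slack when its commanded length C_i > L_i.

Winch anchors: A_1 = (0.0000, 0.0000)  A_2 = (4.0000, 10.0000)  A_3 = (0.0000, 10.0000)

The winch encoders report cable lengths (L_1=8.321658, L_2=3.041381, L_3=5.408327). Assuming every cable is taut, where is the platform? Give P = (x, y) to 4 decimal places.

each cable: (A_i−P)·(A_i−P) = L_i²; let c_i = ‖A_i‖²−L_i²
c_1 = 0.0000+0.0000−69.2500 = -69.2500
row 1: -8.0000x − 20.0000y = -176.0000  (c_2=106.7500)
row 2: 0.0000x − 20.0000y = -140.0000  (c_3=70.7500)
Cramer on rows 1–2 → x = 4.5000, y = 7.0000

(4.5000, 7.0000)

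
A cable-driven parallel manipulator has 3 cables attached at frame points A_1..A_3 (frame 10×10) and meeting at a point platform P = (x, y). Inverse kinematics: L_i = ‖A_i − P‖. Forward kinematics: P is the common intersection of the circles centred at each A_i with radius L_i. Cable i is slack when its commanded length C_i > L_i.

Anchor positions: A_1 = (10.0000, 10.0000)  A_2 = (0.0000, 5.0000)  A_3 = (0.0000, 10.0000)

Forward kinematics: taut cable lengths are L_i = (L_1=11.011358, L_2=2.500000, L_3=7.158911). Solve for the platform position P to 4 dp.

(1.5000, 3.0000)

circle eqns → linear via eq_j − eq_1; set c_j = A_j·A_j − L_j²
c_1 = 100.0000+100.0000−121.2500 = 78.7500
20.0000·x + 10.0000·y = c_1−c_2 = 60.0000
20.0000·x + 0.0000·y = c_1−c_3 = 30.0000
solve first two rows → x=1.5000, y=3.0000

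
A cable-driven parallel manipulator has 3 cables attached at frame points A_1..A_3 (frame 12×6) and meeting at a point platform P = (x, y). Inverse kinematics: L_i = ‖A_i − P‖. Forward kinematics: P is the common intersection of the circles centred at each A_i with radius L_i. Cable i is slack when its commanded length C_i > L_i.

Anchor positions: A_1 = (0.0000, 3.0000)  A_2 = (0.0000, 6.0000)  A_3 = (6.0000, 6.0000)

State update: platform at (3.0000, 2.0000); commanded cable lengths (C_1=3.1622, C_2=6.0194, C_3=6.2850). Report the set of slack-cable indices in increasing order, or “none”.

2, 3

cable 1: L_1 = ‖A_1−P‖ = 3.1623;  C_1 = 3.1622 → taut
cable 2: L_2 = ‖A_2−P‖ = 5.0000;  C_2 = 6.0194 → slack
cable 3: L_3 = ‖A_3−P‖ = 5.0000;  C_3 = 6.2850 → slack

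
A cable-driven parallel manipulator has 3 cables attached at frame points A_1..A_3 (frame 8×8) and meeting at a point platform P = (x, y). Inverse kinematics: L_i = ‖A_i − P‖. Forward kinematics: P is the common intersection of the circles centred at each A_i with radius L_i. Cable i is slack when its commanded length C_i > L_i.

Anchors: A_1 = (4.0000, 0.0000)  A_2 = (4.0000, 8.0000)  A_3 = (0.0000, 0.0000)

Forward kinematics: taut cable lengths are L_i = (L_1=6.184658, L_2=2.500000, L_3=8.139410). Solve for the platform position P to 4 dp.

(5.5000, 6.0000)

expand ‖A_i−P‖²=L_i² and subtract eq 1 (k_i ≔ ‖A_i‖²−L_i²)
k_1 = 16.0000+0.0000−38.2500 = -22.2500
eq1−eq2 → [0.0000  -16.0000]·P = -96.0000
eq1−eq3 → [8.0000  0.0000]·P = 44.0000
2×2 solve → P = (5.5000, 6.0000)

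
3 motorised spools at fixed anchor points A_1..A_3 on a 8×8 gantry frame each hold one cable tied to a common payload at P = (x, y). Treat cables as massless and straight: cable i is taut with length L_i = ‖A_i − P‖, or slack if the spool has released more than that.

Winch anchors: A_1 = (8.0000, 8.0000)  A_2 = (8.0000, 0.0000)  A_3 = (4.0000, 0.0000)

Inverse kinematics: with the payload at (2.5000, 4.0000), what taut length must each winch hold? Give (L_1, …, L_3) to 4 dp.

(6.8007, 6.8007, 4.2720)

L_1: Δ = A_1−P = (5.5000, 4.0000) → ‖Δ‖ = √46.2500 = 6.8007
L_2: Δ = A_2−P = (5.5000, -4.0000) → ‖Δ‖ = √46.2500 = 6.8007
L_3: Δ = A_3−P = (1.5000, -4.0000) → ‖Δ‖ = √18.2500 = 4.2720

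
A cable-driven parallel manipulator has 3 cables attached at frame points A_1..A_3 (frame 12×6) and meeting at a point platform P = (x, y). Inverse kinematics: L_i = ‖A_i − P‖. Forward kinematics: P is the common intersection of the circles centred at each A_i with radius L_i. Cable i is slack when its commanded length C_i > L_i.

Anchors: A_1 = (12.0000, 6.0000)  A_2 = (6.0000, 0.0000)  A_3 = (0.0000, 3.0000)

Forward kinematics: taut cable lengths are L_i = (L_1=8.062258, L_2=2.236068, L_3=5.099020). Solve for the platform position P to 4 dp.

circle eqns → linear via eq_j − eq_1; set k_j = A_j·A_j − L_j²
k_1 = 144.0000+36.0000−65.0000 = 115.0000
12.0000·x + 12.0000·y = k_1−k_2 = 84.0000
24.0000·x + 6.0000·y = k_1−k_3 = 132.0000
solve first two rows → x=5.0000, y=2.0000

(5.0000, 2.0000)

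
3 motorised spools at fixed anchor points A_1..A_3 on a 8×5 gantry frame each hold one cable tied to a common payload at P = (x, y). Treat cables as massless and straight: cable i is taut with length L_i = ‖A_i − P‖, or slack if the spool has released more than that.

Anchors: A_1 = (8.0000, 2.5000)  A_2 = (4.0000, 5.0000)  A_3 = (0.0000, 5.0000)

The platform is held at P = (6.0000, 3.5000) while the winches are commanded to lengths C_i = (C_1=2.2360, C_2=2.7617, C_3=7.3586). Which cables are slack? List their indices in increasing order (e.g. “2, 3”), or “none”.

cable 1: √((2.0000)²+(-1.0000)²)=2.2361, C_1=2.2360: taut
cable 2: √((-2.0000)²+(1.5000)²)=2.5000, C_2=2.7617: slack
cable 3: √((-6.0000)²+(1.5000)²)=6.1847, C_3=7.3586: slack

2, 3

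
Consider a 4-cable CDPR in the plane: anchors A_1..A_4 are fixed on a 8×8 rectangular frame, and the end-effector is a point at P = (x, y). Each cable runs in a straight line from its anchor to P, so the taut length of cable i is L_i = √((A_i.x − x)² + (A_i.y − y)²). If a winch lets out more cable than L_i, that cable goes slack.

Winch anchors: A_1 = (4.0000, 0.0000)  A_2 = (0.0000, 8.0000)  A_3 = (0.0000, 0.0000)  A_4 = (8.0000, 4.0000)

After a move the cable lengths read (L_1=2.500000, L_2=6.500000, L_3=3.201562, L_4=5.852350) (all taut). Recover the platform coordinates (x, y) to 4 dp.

circle eqns → linear via eq_j − eq_1; set k_j = A_j·A_j − L_j²
k_1 = 16.0000+0.0000−6.2500 = 9.7500
8.0000·x − 16.0000·y = k_1−k_2 = -12.0000
8.0000·x + 0.0000·y = k_1−k_3 = 20.0000
-8.0000·x − 8.0000·y = k_1−k_4 = -36.0000
solve first two rows → x=2.5000, y=2.0000
check cable 4: ‖A_4−P‖² = 34.2500 ≈ L_4² = 34.2500 ✓

(2.5000, 2.0000)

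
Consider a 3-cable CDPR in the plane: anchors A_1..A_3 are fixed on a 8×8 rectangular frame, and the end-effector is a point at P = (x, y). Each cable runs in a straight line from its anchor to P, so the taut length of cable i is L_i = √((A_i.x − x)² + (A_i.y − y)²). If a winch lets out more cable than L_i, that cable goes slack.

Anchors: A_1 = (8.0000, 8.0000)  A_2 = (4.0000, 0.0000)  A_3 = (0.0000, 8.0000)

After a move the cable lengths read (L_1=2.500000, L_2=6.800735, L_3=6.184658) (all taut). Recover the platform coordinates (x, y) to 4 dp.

(6.0000, 6.5000)

expand ‖A_i−P‖²=L_i² and subtract eq 1 (q_i ≔ ‖A_i‖²−L_i²)
q_1 = 64.0000+64.0000−6.2500 = 121.7500
eq1−eq2 → [8.0000  16.0000]·P = 152.0000
eq1−eq3 → [16.0000  0.0000]·P = 96.0000
2×2 solve → P = (6.0000, 6.5000)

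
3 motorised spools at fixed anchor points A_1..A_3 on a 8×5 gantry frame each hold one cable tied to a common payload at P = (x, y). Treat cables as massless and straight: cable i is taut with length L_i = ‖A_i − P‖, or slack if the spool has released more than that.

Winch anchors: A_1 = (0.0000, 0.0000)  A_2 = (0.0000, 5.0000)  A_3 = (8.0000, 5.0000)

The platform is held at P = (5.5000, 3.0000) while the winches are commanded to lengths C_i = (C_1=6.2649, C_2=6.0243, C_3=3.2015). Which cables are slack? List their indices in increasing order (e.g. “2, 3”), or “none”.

cable 1: L_1 = ‖A_1−P‖ = 6.2650;  C_1 = 6.2649 → taut
cable 2: L_2 = ‖A_2−P‖ = 5.8523;  C_2 = 6.0243 → slack
cable 3: L_3 = ‖A_3−P‖ = 3.2016;  C_3 = 3.2015 → taut

2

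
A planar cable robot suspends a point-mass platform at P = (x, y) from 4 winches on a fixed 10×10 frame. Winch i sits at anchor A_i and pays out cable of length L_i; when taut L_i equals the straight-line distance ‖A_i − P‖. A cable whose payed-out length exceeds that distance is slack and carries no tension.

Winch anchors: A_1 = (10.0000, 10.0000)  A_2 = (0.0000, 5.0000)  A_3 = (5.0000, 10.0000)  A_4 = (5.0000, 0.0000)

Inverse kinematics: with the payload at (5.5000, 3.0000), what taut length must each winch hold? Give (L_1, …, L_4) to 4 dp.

(8.3217, 5.8523, 7.0178, 3.0414)

cable 1: Δx=4.5000, Δy=7.0000; L_1 = √(Δx²+Δy²) = 8.3217
cable 2: Δx=-5.5000, Δy=2.0000; L_2 = √(Δx²+Δy²) = 5.8523
cable 3: Δx=-0.5000, Δy=7.0000; L_3 = √(Δx²+Δy²) = 7.0178
cable 4: Δx=-0.5000, Δy=-3.0000; L_4 = √(Δx²+Δy²) = 3.0414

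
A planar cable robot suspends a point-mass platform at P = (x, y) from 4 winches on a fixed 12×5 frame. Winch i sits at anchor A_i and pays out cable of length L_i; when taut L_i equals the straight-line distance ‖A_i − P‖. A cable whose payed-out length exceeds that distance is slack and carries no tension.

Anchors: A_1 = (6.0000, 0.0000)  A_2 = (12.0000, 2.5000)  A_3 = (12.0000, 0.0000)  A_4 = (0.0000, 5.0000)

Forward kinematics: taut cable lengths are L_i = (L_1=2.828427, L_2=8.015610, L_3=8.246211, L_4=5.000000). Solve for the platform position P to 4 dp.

(4.0000, 2.0000)

expand ‖A_i−P‖²=L_i² and subtract eq 1 (c_i ≔ ‖A_i‖²−L_i²)
c_1 = 36.0000+0.0000−8.0000 = 28.0000
eq1−eq2 → [-12.0000  -5.0000]·P = -58.0000
eq1−eq3 → [-12.0000  0.0000]·P = -48.0000
eq1−eq4 → [12.0000  -10.0000]·P = 28.0000
2×2 solve → P = (4.0000, 2.0000)
check cable 4: ‖A_4−P‖² = 25.0000 ≈ L_4² = 25.0000 ✓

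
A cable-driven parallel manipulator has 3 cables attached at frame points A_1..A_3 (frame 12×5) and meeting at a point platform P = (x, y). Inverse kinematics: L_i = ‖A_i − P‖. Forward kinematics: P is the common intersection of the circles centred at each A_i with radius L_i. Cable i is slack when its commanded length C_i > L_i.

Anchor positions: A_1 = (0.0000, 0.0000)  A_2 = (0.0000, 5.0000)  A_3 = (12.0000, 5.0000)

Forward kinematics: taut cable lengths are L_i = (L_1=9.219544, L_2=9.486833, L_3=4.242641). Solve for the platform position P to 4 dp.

circle eqns → linear via eq_j − eq_1; set c_j = A_j·A_j − L_j²
c_1 = 0.0000+0.0000−85.0000 = -85.0000
0.0000·x − 10.0000·y = c_1−c_2 = -20.0000
-24.0000·x − 10.0000·y = c_1−c_3 = -236.0000
solve first two rows → x=9.0000, y=2.0000

(9.0000, 2.0000)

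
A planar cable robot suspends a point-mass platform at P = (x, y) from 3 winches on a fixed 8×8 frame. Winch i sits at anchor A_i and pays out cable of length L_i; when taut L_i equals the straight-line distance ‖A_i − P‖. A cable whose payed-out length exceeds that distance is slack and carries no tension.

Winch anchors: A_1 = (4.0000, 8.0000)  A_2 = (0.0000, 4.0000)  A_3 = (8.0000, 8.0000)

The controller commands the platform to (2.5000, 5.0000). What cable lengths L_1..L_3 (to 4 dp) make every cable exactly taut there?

(3.3541, 2.6926, 6.2650)

L_1 = √((4.0000−2.5000)² + (8.0000−5.0000)²) = 3.3541
L_2 = √((0.0000−2.5000)² + (4.0000−5.0000)²) = 2.6926
L_3 = √((8.0000−2.5000)² + (8.0000−5.0000)²) = 6.2650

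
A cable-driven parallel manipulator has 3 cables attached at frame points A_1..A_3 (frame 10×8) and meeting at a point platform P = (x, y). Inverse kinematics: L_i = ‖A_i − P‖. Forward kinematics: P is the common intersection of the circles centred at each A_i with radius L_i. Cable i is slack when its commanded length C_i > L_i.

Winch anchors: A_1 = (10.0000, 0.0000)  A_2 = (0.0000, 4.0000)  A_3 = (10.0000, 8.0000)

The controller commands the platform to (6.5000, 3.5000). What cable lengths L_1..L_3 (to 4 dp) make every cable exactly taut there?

(4.9497, 6.5192, 5.7009)

L_1 = √((10.0000−6.5000)² + (0.0000−3.5000)²) = 4.9497
L_2 = √((0.0000−6.5000)² + (4.0000−3.5000)²) = 6.5192
L_3 = √((10.0000−6.5000)² + (8.0000−3.5000)²) = 5.7009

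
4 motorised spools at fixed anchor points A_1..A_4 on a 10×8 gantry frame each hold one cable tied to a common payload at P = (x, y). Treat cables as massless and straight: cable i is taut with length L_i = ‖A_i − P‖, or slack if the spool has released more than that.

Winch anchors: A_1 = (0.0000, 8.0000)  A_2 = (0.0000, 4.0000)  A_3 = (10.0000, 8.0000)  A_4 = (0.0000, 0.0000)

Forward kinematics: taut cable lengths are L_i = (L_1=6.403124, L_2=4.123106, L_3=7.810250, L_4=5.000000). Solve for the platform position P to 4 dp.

(4.0000, 3.0000)

circle eqns → linear via eq_j − eq_1; set c_j = A_j·A_j − L_j²
c_1 = 0.0000+64.0000−41.0000 = 23.0000
0.0000·x + 8.0000·y = c_1−c_2 = 24.0000
-20.0000·x + 0.0000·y = c_1−c_3 = -80.0000
0.0000·x + 16.0000·y = c_1−c_4 = 48.0000
solve first two rows → x=4.0000, y=3.0000
check cable 4: ‖A_4−P‖² = 25.0000 ≈ L_4² = 25.0000 ✓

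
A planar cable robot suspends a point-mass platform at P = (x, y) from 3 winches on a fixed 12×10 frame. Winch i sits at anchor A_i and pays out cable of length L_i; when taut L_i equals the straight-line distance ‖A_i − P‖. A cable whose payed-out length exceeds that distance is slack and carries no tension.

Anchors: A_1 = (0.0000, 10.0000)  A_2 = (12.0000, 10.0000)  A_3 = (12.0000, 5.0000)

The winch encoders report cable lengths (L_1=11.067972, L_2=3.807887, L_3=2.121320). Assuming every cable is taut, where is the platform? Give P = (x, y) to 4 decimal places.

circle eqns → linear via eq_j − eq_1; set c_j = A_j·A_j − L_j²
c_1 = 0.0000+100.0000−122.5000 = -22.5000
-24.0000·x + 0.0000·y = c_1−c_2 = -252.0000
-24.0000·x + 10.0000·y = c_1−c_3 = -187.0000
solve first two rows → x=10.5000, y=6.5000

(10.5000, 6.5000)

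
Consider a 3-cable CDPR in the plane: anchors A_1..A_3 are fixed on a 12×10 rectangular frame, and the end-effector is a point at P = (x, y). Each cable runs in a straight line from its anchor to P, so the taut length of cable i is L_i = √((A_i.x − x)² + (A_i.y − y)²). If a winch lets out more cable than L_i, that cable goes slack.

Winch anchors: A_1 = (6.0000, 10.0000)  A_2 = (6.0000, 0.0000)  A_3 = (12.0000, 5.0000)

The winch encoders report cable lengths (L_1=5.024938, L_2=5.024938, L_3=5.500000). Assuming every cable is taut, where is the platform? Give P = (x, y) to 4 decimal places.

(6.5000, 5.0000)

expand ‖A_i−P‖²=L_i² and subtract eq 1 (k_i ≔ ‖A_i‖²−L_i²)
k_1 = 36.0000+100.0000−25.2500 = 110.7500
eq1−eq2 → [0.0000  20.0000]·P = 100.0000
eq1−eq3 → [-12.0000  10.0000]·P = -28.0000
2×2 solve → P = (6.5000, 5.0000)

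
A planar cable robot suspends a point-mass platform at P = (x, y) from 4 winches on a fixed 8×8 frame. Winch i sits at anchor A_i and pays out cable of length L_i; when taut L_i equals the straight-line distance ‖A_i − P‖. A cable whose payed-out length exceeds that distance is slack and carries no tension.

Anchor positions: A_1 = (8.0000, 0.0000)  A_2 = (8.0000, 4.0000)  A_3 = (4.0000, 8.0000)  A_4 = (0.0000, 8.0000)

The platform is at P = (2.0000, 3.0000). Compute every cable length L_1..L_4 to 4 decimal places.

(6.7082, 6.0828, 5.3852, 5.3852)

L_1: Δ = A_1−P = (6.0000, -3.0000) → ‖Δ‖ = √45.0000 = 6.7082
L_2: Δ = A_2−P = (6.0000, 1.0000) → ‖Δ‖ = √37.0000 = 6.0828
L_3: Δ = A_3−P = (2.0000, 5.0000) → ‖Δ‖ = √29.0000 = 5.3852
L_4: Δ = A_4−P = (-2.0000, 5.0000) → ‖Δ‖ = √29.0000 = 5.3852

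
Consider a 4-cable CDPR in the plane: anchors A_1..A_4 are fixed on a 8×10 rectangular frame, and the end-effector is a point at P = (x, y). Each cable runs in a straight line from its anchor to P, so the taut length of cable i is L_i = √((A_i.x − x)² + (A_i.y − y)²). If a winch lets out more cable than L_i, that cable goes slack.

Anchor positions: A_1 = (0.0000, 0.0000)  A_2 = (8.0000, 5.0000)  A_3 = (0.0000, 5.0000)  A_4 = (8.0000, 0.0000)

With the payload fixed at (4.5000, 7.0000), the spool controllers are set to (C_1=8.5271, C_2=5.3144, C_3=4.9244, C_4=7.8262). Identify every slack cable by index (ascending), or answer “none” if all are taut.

cable 1: L_1 = ‖A_1−P‖ = 8.3217;  C_1 = 8.5271 → slack
cable 2: L_2 = ‖A_2−P‖ = 4.0311;  C_2 = 5.3144 → slack
cable 3: L_3 = ‖A_3−P‖ = 4.9244;  C_3 = 4.9244 → taut
cable 4: L_4 = ‖A_4−P‖ = 7.8262;  C_4 = 7.8262 → taut

1, 2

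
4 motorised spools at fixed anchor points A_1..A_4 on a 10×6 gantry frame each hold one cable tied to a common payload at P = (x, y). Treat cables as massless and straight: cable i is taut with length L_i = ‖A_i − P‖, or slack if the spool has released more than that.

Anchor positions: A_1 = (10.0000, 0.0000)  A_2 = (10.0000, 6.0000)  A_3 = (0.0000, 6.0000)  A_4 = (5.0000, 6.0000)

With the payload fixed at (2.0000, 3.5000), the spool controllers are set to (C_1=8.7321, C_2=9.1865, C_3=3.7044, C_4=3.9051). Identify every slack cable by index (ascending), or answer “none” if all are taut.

2, 3

cable 1: √((8.0000)²+(-3.5000)²)=8.7321, C_1=8.7321: taut
cable 2: √((8.0000)²+(2.5000)²)=8.3815, C_2=9.1865: slack
cable 3: √((-2.0000)²+(2.5000)²)=3.2016, C_3=3.7044: slack
cable 4: √((3.0000)²+(2.5000)²)=3.9051, C_4=3.9051: taut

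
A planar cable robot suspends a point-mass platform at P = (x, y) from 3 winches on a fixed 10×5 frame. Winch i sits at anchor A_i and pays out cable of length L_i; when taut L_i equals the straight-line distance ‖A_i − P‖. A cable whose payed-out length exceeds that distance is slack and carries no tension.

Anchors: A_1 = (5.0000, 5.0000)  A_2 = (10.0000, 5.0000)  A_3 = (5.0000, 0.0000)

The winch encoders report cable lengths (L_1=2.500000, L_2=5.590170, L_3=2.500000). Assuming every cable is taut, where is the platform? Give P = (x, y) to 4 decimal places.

expand ‖A_i−P‖²=L_i² and subtract eq 1 (c_i ≔ ‖A_i‖²−L_i²)
c_1 = 25.0000+25.0000−6.2500 = 43.7500
eq1−eq2 → [-10.0000  0.0000]·P = -50.0000
eq1−eq3 → [0.0000  10.0000]·P = 25.0000
2×2 solve → P = (5.0000, 2.5000)

(5.0000, 2.5000)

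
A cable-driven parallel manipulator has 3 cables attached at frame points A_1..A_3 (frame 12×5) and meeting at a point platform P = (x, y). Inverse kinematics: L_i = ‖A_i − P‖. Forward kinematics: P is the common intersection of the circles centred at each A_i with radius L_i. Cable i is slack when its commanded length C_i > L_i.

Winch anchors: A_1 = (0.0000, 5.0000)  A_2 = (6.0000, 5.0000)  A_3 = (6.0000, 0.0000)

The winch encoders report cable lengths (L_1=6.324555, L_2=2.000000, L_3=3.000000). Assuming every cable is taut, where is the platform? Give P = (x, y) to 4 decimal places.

circle eqns → linear via eq_j − eq_1; set c_j = A_j·A_j − L_j²
c_1 = 0.0000+25.0000−40.0000 = -15.0000
-12.0000·x + 0.0000·y = c_1−c_2 = -72.0000
-12.0000·x + 10.0000·y = c_1−c_3 = -42.0000
solve first two rows → x=6.0000, y=3.0000

(6.0000, 3.0000)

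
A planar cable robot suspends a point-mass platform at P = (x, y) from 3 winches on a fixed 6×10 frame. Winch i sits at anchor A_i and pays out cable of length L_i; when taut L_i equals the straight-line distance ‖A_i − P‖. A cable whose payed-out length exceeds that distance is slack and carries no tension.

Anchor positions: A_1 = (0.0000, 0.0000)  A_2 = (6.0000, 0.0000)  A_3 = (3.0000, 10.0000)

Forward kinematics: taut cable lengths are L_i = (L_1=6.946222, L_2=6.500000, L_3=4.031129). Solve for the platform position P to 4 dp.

expand ‖A_i−P‖²=L_i² and subtract eq 1 (k_i ≔ ‖A_i‖²−L_i²)
k_1 = 0.0000+0.0000−48.2500 = -48.2500
eq1−eq2 → [-12.0000  0.0000]·P = -42.0000
eq1−eq3 → [-6.0000  -20.0000]·P = -141.0000
2×2 solve → P = (3.5000, 6.0000)

(3.5000, 6.0000)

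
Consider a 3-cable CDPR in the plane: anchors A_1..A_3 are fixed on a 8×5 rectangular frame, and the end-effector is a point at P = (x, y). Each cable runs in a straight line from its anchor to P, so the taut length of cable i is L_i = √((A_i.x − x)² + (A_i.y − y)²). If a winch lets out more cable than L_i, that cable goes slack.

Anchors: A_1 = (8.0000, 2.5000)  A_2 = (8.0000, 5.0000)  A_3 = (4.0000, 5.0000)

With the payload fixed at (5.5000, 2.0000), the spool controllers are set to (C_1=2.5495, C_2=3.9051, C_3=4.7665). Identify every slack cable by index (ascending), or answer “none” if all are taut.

3

cable 1: √((2.5000)²+(0.5000)²)=2.5495, C_1=2.5495: taut
cable 2: √((2.5000)²+(3.0000)²)=3.9051, C_2=3.9051: taut
cable 3: √((-1.5000)²+(3.0000)²)=3.3541, C_3=4.7665: slack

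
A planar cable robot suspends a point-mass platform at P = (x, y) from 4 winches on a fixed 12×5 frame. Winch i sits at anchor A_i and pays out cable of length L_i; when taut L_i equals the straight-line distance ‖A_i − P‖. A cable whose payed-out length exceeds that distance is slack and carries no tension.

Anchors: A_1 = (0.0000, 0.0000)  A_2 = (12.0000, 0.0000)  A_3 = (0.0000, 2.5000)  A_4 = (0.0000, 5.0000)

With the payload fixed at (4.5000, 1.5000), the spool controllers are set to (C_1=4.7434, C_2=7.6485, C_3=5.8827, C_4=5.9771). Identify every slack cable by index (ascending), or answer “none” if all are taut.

3, 4

cable 1: √((-4.5000)²+(-1.5000)²)=4.7434, C_1=4.7434: taut
cable 2: √((7.5000)²+(-1.5000)²)=7.6485, C_2=7.6485: taut
cable 3: √((-4.5000)²+(1.0000)²)=4.6098, C_3=5.8827: slack
cable 4: √((-4.5000)²+(3.5000)²)=5.7009, C_4=5.9771: slack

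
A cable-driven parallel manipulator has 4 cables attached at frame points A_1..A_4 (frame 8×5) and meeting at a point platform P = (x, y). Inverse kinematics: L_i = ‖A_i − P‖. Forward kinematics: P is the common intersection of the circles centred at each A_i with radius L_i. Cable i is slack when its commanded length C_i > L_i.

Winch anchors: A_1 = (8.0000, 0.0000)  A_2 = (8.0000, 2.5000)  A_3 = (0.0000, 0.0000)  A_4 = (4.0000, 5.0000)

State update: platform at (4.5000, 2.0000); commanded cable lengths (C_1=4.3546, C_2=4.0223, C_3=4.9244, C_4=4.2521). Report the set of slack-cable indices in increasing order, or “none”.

1, 2, 4

cable 1: L_1 = ‖A_1−P‖ = 4.0311;  C_1 = 4.3546 → slack
cable 2: L_2 = ‖A_2−P‖ = 3.5355;  C_2 = 4.0223 → slack
cable 3: L_3 = ‖A_3−P‖ = 4.9244;  C_3 = 4.9244 → taut
cable 4: L_4 = ‖A_4−P‖ = 3.0414;  C_4 = 4.2521 → slack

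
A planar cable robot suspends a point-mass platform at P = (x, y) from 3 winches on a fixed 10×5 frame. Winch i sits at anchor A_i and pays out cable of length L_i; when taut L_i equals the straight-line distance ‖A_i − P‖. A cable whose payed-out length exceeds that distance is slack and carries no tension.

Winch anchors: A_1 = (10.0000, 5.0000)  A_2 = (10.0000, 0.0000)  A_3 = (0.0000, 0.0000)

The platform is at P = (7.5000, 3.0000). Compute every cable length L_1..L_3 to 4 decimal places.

(3.2016, 3.9051, 8.0777)

cable 1: Δx=2.5000, Δy=2.0000; L_1 = √(Δx²+Δy²) = 3.2016
cable 2: Δx=2.5000, Δy=-3.0000; L_2 = √(Δx²+Δy²) = 3.9051
cable 3: Δx=-7.5000, Δy=-3.0000; L_3 = √(Δx²+Δy²) = 8.0777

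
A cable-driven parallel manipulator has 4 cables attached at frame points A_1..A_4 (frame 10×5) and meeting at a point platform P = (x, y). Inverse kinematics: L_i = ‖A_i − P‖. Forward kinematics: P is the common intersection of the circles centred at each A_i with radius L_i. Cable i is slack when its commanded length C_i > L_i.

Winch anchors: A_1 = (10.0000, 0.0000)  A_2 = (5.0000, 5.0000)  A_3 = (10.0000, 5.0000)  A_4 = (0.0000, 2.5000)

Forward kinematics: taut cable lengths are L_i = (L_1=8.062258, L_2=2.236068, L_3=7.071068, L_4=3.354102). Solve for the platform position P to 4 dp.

each cable: (A_i−P)·(A_i−P) = L_i²; let q_i = ‖A_i‖²−L_i²
q_1 = 100.0000+0.0000−65.0000 = 35.0000
row 1: 10.0000x − 10.0000y = -10.0000  (q_2=45.0000)
row 2: 0.0000x − 10.0000y = -40.0000  (q_3=75.0000)
row 3: 20.0000x − 5.0000y = 40.0000  (q_4=-5.0000)
Cramer on rows 1–2 → x = 3.0000, y = 4.0000
check cable 4: ‖A_4−P‖² = 11.2500 ≈ L_4² = 11.2500 ✓

(3.0000, 4.0000)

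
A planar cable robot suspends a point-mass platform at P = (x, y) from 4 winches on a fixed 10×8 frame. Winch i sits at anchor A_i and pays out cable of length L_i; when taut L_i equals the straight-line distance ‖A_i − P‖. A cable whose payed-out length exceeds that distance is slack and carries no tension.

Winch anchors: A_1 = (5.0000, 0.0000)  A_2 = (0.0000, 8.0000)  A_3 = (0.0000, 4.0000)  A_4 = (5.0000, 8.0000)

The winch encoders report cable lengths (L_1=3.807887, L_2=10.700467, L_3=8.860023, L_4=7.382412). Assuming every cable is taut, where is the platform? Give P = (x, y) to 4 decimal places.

each cable: (A_i−P)·(A_i−P) = L_i²; let c_i = ‖A_i‖²−L_i²
c_1 = 25.0000+0.0000−14.5000 = 10.5000
row 1: 10.0000x − 16.0000y = 61.0000  (c_2=-50.5000)
row 2: 10.0000x − 8.0000y = 73.0000  (c_3=-62.5000)
row 3: 0.0000x − 16.0000y = -24.0000  (c_4=34.5000)
Cramer on rows 1–2 → x = 8.5000, y = 1.5000
check cable 4: ‖A_4−P‖² = 54.5000 ≈ L_4² = 54.5000 ✓

(8.5000, 1.5000)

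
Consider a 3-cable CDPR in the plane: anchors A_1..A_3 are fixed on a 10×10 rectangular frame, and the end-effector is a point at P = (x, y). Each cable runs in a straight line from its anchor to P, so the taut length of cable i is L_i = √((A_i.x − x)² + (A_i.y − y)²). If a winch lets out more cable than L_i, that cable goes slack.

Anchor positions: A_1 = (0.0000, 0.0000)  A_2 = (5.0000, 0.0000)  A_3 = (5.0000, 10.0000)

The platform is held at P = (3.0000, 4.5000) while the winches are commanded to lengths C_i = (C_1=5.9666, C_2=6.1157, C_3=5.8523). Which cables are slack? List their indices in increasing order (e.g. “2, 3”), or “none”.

1, 2

cable 1: L_1 = ‖A_1−P‖ = 5.4083;  C_1 = 5.9666 → slack
cable 2: L_2 = ‖A_2−P‖ = 4.9244;  C_2 = 6.1157 → slack
cable 3: L_3 = ‖A_3−P‖ = 5.8523;  C_3 = 5.8523 → taut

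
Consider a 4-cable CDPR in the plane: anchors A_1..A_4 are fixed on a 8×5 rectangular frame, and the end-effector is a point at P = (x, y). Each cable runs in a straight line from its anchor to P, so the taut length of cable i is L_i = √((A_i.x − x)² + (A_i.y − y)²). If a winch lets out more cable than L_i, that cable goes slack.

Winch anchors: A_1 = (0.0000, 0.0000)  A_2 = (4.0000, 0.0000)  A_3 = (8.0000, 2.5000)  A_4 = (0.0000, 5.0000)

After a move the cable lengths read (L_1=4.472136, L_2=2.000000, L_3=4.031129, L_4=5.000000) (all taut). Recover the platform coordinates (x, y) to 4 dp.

(4.0000, 2.0000)

each cable: (A_i−P)·(A_i−P) = L_i²; let c_i = ‖A_i‖²−L_i²
c_1 = 0.0000+0.0000−20.0000 = -20.0000
row 1: -8.0000x + 0.0000y = -32.0000  (c_2=12.0000)
row 2: -16.0000x − 5.0000y = -74.0000  (c_3=54.0000)
row 3: 0.0000x − 10.0000y = -20.0000  (c_4=0.0000)
Cramer on rows 1–2 → x = 4.0000, y = 2.0000
check cable 4: ‖A_4−P‖² = 25.0000 ≈ L_4² = 25.0000 ✓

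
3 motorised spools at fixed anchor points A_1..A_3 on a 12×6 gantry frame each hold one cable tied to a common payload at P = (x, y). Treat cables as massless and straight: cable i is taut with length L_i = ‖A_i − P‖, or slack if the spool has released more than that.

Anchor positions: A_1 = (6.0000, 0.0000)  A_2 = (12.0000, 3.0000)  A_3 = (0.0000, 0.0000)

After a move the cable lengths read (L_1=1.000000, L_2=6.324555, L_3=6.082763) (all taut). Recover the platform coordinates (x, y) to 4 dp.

each cable: (A_i−P)·(A_i−P) = L_i²; let q_i = ‖A_i‖²−L_i²
q_1 = 36.0000+0.0000−1.0000 = 35.0000
row 1: -12.0000x − 6.0000y = -78.0000  (q_2=113.0000)
row 2: 12.0000x + 0.0000y = 72.0000  (q_3=-37.0000)
Cramer on rows 1–2 → x = 6.0000, y = 1.0000

(6.0000, 1.0000)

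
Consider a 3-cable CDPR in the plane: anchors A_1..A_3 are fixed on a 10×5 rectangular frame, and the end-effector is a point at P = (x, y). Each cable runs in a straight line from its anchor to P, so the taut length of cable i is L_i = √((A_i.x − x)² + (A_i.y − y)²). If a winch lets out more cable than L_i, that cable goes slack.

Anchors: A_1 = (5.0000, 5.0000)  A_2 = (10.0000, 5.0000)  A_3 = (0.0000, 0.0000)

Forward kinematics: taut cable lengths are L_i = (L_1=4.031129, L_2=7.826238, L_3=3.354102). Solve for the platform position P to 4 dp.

expand ‖A_i−P‖²=L_i² and subtract eq 1 (k_i ≔ ‖A_i‖²−L_i²)
k_1 = 25.0000+25.0000−16.2500 = 33.7500
eq1−eq2 → [-10.0000  0.0000]·P = -30.0000
eq1−eq3 → [10.0000  10.0000]·P = 45.0000
2×2 solve → P = (3.0000, 1.5000)

(3.0000, 1.5000)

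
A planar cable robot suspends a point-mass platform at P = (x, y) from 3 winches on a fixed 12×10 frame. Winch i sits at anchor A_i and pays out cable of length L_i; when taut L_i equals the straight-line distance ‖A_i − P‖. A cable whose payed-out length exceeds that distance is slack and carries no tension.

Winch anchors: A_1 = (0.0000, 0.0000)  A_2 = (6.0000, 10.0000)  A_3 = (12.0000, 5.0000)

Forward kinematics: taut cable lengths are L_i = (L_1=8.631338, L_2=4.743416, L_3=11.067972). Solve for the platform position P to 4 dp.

(1.5000, 8.5000)

expand ‖A_i−P‖²=L_i² and subtract eq 1 (c_i ≔ ‖A_i‖²−L_i²)
c_1 = 0.0000+0.0000−74.5000 = -74.5000
eq1−eq2 → [-12.0000  -20.0000]·P = -188.0000
eq1−eq3 → [-24.0000  -10.0000]·P = -121.0000
2×2 solve → P = (1.5000, 8.5000)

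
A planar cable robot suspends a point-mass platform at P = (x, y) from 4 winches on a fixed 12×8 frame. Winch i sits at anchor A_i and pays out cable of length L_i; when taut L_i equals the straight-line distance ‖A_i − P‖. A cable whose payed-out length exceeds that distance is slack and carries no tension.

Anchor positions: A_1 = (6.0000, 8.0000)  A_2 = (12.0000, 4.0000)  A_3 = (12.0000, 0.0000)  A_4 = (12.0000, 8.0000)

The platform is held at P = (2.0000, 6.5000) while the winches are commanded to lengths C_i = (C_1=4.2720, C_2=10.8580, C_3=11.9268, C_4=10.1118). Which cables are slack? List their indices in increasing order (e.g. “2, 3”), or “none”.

i=1: geometric 4.2720 vs commanded 4.2720 ⇒ taut
i=2: geometric 10.3078 vs commanded 10.8580 ⇒ slack
i=3: geometric 11.9269 vs commanded 11.9268 ⇒ taut
i=4: geometric 10.1119 vs commanded 10.1118 ⇒ taut

2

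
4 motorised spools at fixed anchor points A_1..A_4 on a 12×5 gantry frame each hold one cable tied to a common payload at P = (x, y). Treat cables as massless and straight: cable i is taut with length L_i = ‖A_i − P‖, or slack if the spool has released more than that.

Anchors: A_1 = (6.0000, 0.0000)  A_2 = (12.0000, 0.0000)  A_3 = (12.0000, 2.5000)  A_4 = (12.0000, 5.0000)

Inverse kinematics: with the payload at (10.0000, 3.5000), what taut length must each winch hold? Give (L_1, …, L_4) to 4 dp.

(5.3151, 4.0311, 2.2361, 2.5000)

L_1: Δ = A_1−P = (-4.0000, -3.5000) → ‖Δ‖ = √28.2500 = 5.3151
L_2: Δ = A_2−P = (2.0000, -3.5000) → ‖Δ‖ = √16.2500 = 4.0311
L_3: Δ = A_3−P = (2.0000, -1.0000) → ‖Δ‖ = √5.0000 = 2.2361
L_4: Δ = A_4−P = (2.0000, 1.5000) → ‖Δ‖ = √6.2500 = 2.5000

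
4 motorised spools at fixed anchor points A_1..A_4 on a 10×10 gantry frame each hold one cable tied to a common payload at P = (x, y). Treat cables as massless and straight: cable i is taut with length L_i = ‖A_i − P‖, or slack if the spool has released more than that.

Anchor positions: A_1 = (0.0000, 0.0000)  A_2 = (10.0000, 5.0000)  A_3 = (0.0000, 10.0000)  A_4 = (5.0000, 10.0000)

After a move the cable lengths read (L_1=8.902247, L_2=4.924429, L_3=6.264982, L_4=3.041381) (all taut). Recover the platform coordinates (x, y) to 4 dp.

circle eqns → linear via eq_j − eq_1; set q_j = A_j·A_j − L_j²
q_1 = 0.0000+0.0000−79.2500 = -79.2500
-20.0000·x − 10.0000·y = q_1−q_2 = -180.0000
0.0000·x − 20.0000·y = q_1−q_3 = -140.0000
-10.0000·x − 20.0000·y = q_1−q_4 = -195.0000
solve first two rows → x=5.5000, y=7.0000
check cable 4: ‖A_4−P‖² = 9.2500 ≈ L_4² = 9.2500 ✓

(5.5000, 7.0000)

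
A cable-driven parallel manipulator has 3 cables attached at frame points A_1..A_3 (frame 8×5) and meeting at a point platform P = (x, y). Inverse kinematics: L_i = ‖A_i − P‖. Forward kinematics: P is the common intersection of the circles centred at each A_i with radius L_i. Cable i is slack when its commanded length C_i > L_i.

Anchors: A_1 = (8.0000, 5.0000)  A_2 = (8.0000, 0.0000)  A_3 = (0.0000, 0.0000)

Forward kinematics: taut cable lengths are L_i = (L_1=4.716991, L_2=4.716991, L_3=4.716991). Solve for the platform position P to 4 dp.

circle eqns → linear via eq_j − eq_1; set c_j = A_j·A_j − L_j²
c_1 = 64.0000+25.0000−22.2500 = 66.7500
0.0000·x + 10.0000·y = c_1−c_2 = 25.0000
16.0000·x + 10.0000·y = c_1−c_3 = 89.0000
solve first two rows → x=4.0000, y=2.5000

(4.0000, 2.5000)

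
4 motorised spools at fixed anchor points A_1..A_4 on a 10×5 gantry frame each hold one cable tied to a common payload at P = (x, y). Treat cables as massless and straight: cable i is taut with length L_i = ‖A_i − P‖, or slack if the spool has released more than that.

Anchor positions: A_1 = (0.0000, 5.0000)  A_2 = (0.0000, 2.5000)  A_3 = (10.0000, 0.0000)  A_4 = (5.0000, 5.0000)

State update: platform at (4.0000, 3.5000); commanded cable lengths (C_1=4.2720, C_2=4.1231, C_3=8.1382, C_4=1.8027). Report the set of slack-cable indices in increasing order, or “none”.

3

i=1: geometric 4.2720 vs commanded 4.2720 ⇒ taut
i=2: geometric 4.1231 vs commanded 4.1231 ⇒ taut
i=3: geometric 6.9462 vs commanded 8.1382 ⇒ slack
i=4: geometric 1.8028 vs commanded 1.8027 ⇒ taut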